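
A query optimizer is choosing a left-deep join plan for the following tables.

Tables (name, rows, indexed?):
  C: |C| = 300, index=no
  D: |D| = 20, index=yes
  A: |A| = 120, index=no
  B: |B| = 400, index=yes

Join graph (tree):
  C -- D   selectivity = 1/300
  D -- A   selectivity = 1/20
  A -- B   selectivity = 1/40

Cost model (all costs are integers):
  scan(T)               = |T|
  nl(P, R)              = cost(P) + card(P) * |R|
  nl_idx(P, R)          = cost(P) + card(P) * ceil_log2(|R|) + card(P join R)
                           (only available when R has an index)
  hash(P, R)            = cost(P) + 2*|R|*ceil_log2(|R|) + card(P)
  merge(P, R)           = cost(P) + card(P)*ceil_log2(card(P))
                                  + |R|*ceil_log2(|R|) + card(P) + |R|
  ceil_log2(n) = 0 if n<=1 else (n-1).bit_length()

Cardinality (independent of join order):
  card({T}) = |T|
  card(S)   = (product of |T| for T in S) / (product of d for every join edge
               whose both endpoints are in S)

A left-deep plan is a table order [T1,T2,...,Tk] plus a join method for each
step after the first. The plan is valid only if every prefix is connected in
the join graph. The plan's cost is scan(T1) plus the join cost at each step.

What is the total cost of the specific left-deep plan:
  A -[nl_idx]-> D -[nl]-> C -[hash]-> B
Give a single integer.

44160

step 1: scan A: cost=120, card=120
step 2: join D via nl_idx
    card(P join D) = 120*20/(20) = 120
    cost = 120 + 120*5 + 120 = 840
step 3: join C via nl
    card(P join C) = 120*300/(300) = 120
    cost = 840 + 120*300 = 36840
step 4: join B via hash
    card(P join B) = 120*400/(40) = 1200
    cost = 36840 + 2*400*9 + 120 = 44160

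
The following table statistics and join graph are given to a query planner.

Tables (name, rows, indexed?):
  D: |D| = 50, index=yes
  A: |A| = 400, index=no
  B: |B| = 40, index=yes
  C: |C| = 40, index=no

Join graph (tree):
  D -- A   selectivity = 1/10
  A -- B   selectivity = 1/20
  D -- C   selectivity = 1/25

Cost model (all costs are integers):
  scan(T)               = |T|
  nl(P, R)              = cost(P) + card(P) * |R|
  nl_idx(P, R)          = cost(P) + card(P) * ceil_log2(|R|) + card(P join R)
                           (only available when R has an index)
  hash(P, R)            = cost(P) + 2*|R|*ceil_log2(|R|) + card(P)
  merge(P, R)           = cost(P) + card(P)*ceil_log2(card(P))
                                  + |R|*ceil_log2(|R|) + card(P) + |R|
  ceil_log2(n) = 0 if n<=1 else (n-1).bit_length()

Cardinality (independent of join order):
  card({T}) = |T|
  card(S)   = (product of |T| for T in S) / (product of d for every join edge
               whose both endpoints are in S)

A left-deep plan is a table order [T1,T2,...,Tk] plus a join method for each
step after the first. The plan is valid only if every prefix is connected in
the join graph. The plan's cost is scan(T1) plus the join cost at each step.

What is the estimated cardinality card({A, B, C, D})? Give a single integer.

Tables in S: A(400), B(40), C(40), D(50)
Edges inside S: D-A(d=10), A-B(d=20), D-C(d=25)
numerator = 400 * 40 * 40 * 50 = 32000000
denominator = 10 * 20 * 25 = 5000
card(S) = 32000000 / 5000 = 6400

6400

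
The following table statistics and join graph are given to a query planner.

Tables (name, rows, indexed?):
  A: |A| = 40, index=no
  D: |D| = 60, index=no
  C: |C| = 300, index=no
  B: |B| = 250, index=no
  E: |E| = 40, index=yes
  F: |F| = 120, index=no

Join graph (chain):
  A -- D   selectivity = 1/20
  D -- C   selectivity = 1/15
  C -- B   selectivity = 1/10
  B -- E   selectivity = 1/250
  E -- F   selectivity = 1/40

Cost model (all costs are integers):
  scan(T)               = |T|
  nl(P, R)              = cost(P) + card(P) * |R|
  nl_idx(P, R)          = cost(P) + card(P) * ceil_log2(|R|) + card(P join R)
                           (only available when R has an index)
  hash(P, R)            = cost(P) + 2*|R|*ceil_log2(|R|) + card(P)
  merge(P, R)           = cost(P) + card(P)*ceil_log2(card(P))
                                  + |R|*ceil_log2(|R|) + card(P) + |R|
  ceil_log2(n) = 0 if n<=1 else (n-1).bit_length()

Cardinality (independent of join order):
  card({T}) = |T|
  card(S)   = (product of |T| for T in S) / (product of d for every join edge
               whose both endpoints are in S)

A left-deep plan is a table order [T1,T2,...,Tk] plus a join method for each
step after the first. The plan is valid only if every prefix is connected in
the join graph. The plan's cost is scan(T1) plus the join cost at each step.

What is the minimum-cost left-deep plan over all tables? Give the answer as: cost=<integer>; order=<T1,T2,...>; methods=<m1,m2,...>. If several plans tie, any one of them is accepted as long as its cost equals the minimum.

cost=22740; order=B,E,C,D,A,F; methods=hash,merge,hash,hash,hash

Selinger DP (subsets sized 1..n):
  {A}: scan cost=40, card=40
  {D}: scan cost=60, card=60
  {C}: scan cost=300, card=300
  {B}: scan cost=250, card=250
  {E}: scan cost=40, card=40
  {F}: scan cost=120, card=120
  {AD}: card=120; try (A,hash)→600, (D,merge)→740, (A,merge)→760, (D,hash)→800, (D,nl)→2440, (A,nl)→2460; best=600 via (A,hash)
  {CD}: card=1200; try (D,hash)→1320, (C,merge)→3480, (D,merge)→3720, (C,hash)→5520, (C,nl)→18060, (D,nl)→18300; best=1320 via (D,hash)
  {BC}: card=7500; try (B,hash)→4600, (C,merge)→5500, (B,merge)→5550, (C,hash)→5900, (C,nl)→75250, (B,nl)→75300; best=4600 via (B,hash)
  {BE}: card=40; try (E,hash)→980, (E,nl_idx)→1790, (B,merge)→2570, (E,merge)→2780, (B,hash)→4080, (B,nl)→10040 …(+1); best=980 via (E,hash)
  {EF}: card=120; try (E,hash)→720, (E,nl_idx)→960, (F,merge)→1280, (E,merge)→1360, (F,hash)→1760, (F,nl)→4840 …(+1); best=720 via (E,hash)
  {ACD}: card=2400; try (A,hash)→3000, (C,merge)→4560, (C,hash)→6120, (A,merge)→16000, (C,nl)→36600, (A,nl)→49320; best=3000 via (A,hash)
  {BCD}: card=30000; try (B,hash)→6520, (D,hash)→12820, (B,merge)→17970, (D,merge)→110020, (B,nl)→301320, (D,nl)→454600; best=6520 via (B,hash)
  {BCE}: card=1200; try (C,merge)→4260, (C,hash)→6420, (E,hash)→12580, (C,nl)→12980, (E,nl_idx)→50800, (E,merge)→109880 …(+1); best=4260 via (C,merge)
  {BEF}: card=120; try (F,merge)→2220, (F,hash)→2700, (B,merge)→3930, (B,hash)→4840, (F,nl)→5780, (B,nl)→30720; best=2220 via (F,merge)
  {ABCD}: card=60000; try (B,hash)→9400, (B,merge)→36450, (A,hash)→37000, (A,merge)→486800, (B,nl)→603000, (A,nl)→1206520; best=9400 via (B,hash)
  {BCDE}: card=4800; try (D,hash)→6180, (D,merge)→19080, (E,hash)→37000, (D,nl)→76260, (E,nl_idx)→191320, (E,merge)→486800 …(+1); best=6180 via (D,hash)
  {BCEF}: card=3600; try (C,merge)→6180, (F,hash)→7140, (C,hash)→7740, (F,merge)→19620, (C,nl)→38220, (F,nl)→148260; best=6180 via (C,merge)
  {ABCDE}: card=9600; try (A,hash)→11460, (E,hash)→69880, (A,merge)→73660, (A,nl)→198180, (E,nl_idx)→379000, (E,merge)→1029680 …(+1); best=11460 via (A,hash)
  {BCDEF}: card=14400; try (D,hash)→10500, (F,hash)→12660, (D,merge)→53400, (F,merge)→74340, (D,nl)→222180, (F,nl)→582180; best=10500 via (D,hash)
  {ABCDEF}: card=28800; try (F,hash)→22740, (A,hash)→25380, (F,merge)→156420, (A,merge)→226780, (A,nl)→586500, (F,nl)→1163460; best=22740 via (F,hash)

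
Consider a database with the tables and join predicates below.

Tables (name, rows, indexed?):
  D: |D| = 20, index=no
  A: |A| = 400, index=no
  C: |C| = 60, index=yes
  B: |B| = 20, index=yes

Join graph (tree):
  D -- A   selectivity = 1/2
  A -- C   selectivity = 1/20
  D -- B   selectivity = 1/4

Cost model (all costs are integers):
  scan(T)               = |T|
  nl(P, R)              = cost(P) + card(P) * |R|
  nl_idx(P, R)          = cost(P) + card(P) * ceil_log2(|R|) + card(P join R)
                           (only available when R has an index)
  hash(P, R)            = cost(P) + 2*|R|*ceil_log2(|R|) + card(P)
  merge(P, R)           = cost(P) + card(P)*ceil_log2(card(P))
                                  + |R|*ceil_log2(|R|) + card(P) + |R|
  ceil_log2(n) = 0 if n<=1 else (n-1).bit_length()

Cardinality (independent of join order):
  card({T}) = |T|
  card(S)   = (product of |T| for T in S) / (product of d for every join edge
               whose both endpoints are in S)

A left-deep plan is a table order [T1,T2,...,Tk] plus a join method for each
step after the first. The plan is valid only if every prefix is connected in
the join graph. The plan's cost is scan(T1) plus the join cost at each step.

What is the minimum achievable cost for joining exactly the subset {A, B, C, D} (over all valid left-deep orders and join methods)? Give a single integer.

15120

Selinger DP over subsets of {A,B,C,D}:
  {D}: scan cost=20, card=20
  {A}: scan cost=400, card=400
  {C}: scan cost=60, card=60
  {B}: scan cost=20, card=20
  {AD}: card=4000; try (D,hash)→1000, (A,merge)→4140, (D,merge)→4520, (A,hash)→7240, (A,nl)→8020, (D,nl)→8400; best=1000 via (D,hash)
  {BD}: card=100; try (B,nl_idx)→220, (D,hash)→240, (B,hash)→240, (D,merge)→260, (B,merge)→260, (D,nl)→420 …(+1); best=220 via (B,nl_idx)
  {AC}: card=1200; try (C,hash)→1520, (C,nl_idx)→4000, (A,merge)→4480, (C,merge)→4820, (A,hash)→7320, (A,nl)→24060 …(+1); best=1520 via (C,hash)
  {ACD}: card=12000; try (D,hash)→2920, (C,hash)→5720, (D,merge)→16040, (D,nl)→25520, (C,nl_idx)→37000, (C,merge)→53420 …(+1); best=2920 via (D,hash)
  {ABD}: card=20000; try (A,merge)→5020, (B,hash)→5200, (A,hash)→7520, (A,nl)→40220, (B,nl_idx)→41000, (B,merge)→53120 …(+1); best=5020 via (A,merge)
  {ABCD}: card=60000; try (B,hash)→15120, (C,hash)→25740, (B,nl_idx)→122920, (B,merge)→183040, (C,nl_idx)→185020, (B,nl)→242920 …(+2); best=15120 via (B,hash)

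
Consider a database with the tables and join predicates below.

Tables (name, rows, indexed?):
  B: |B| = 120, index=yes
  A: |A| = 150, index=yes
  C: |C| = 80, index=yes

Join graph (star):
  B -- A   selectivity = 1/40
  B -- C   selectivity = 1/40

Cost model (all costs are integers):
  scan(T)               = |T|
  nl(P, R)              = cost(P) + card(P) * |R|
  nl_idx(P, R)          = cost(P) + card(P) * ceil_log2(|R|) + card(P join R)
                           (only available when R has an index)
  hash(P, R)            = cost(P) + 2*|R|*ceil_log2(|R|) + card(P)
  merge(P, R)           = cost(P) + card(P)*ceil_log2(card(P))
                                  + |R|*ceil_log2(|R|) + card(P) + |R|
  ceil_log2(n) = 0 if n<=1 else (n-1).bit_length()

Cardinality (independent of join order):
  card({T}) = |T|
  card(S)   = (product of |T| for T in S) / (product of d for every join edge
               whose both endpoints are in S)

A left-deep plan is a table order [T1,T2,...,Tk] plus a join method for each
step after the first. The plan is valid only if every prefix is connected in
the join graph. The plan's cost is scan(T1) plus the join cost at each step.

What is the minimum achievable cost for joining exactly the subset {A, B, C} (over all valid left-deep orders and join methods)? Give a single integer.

3100

Selinger DP over subsets of {A,B,C}:
  {B}: scan cost=120, card=120
  {A}: scan cost=150, card=150
  {C}: scan cost=80, card=80
  {AB}: card=450; try (A,nl_idx)→1530, (B,nl_idx)→1650, (B,hash)→1980, (A,merge)→2430, (B,merge)→2460, (A,hash)→2640 …(+2); best=1530 via (A,nl_idx)
  {BC}: card=240; try (B,nl_idx)→880, (C,nl_idx)→1200, (C,hash)→1360, (B,merge)→1680, (C,merge)→1720, (B,hash)→1840 …(+2); best=880 via (B,nl_idx)
  {ABC}: card=900; try (C,hash)→3100, (A,hash)→3520, (A,nl_idx)→3700, (A,merge)→4390, (C,nl_idx)→5580, (C,merge)→6670 …(+2); best=3100 via (C,hash)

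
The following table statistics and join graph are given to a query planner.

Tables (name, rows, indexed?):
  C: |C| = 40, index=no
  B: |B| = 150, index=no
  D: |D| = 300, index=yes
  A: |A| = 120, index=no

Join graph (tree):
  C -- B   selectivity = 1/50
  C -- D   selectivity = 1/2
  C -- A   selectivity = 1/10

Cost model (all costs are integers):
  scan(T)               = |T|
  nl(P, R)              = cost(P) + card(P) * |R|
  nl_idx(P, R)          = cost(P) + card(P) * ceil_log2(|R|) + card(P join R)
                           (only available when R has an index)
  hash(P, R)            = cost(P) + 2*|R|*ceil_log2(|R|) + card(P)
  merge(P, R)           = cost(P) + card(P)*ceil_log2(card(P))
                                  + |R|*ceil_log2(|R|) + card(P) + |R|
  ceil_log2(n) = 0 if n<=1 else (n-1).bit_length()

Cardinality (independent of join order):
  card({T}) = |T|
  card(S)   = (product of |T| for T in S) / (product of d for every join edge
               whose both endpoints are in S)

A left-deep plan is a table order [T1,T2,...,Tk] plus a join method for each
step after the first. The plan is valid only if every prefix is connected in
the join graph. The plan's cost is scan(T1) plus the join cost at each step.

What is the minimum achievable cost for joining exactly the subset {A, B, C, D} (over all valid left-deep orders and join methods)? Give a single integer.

Selinger DP over subsets of {A,B,C,D}:
  {C}: scan cost=40, card=40
  {B}: scan cost=150, card=150
  {D}: scan cost=300, card=300
  {A}: scan cost=120, card=120
  {BC}: card=120; try (C,hash)→780, (B,merge)→1670, (C,merge)→1780, (B,hash)→2480, (B,nl)→6040, (C,nl)→6150; best=780 via (C,hash)
  {CD}: card=6000; try (C,hash)→1080, (D,merge)→3320, (C,merge)→3580, (D,hash)→5480, (D,nl_idx)→6400, (D,nl)→12040 …(+1); best=1080 via (C,hash)
  {AC}: card=480; try (C,hash)→720, (A,merge)→1280, (C,merge)→1360, (A,hash)→1760, (A,nl)→4840, (C,nl)→4920; best=720 via (C,hash)
  {BCD}: card=18000; try (D,merge)→4740, (D,hash)→6300, (B,hash)→9480, (D,nl_idx)→19860, (D,nl)→36780, (B,merge)→86430 …(+1); best=4740 via (D,merge)
  {ABC}: card=1440; try (A,hash)→2580, (A,merge)→2700, (B,hash)→3600, (B,merge)→6870, (A,nl)→15180, (B,nl)→72720; best=2580 via (A,hash)
  {ACD}: card=72000; try (D,hash)→6600, (D,merge)→8520, (A,hash)→8760, (D,nl_idx)→77040, (A,merge)→86040, (D,nl)→144720 …(+1); best=6600 via (D,hash)
  {ABCD}: card=216000; try (D,hash)→9420, (D,merge)→22860, (A,hash)→24420, (B,hash)→81000, (D,nl_idx)→231540, (A,merge)→293700 …(+4); best=9420 via (D,hash)

9420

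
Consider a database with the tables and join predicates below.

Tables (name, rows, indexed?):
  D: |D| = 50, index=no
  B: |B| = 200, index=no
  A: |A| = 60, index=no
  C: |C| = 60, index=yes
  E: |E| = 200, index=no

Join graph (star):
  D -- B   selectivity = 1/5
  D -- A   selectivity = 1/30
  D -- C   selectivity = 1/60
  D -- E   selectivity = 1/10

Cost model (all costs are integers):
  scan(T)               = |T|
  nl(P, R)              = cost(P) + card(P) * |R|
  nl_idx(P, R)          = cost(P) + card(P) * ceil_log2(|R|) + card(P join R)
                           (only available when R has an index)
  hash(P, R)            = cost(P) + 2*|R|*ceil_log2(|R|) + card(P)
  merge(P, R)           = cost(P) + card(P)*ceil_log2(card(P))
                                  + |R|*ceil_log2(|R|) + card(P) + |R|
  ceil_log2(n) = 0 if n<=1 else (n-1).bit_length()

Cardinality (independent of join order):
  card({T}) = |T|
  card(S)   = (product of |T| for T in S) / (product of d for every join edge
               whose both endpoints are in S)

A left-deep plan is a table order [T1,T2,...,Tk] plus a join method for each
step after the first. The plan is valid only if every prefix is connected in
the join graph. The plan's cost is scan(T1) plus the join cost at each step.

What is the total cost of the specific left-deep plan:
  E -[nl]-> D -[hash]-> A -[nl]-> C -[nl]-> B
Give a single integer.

step 1: scan E: cost=200, card=200
step 2: join D via nl
    card(P join D) = 200*50/(10) = 1000
    cost = 200 + 200*50 = 10200
step 3: join A via hash
    card(P join A) = 1000*60/(30) = 2000
    cost = 10200 + 2*60*6 + 1000 = 11920
step 4: join C via nl
    card(P join C) = 2000*60/(60) = 2000
    cost = 11920 + 2000*60 = 131920
step 5: join B via nl
    card(P join B) = 2000*200/(5) = 80000
    cost = 131920 + 2000*200 = 531920

531920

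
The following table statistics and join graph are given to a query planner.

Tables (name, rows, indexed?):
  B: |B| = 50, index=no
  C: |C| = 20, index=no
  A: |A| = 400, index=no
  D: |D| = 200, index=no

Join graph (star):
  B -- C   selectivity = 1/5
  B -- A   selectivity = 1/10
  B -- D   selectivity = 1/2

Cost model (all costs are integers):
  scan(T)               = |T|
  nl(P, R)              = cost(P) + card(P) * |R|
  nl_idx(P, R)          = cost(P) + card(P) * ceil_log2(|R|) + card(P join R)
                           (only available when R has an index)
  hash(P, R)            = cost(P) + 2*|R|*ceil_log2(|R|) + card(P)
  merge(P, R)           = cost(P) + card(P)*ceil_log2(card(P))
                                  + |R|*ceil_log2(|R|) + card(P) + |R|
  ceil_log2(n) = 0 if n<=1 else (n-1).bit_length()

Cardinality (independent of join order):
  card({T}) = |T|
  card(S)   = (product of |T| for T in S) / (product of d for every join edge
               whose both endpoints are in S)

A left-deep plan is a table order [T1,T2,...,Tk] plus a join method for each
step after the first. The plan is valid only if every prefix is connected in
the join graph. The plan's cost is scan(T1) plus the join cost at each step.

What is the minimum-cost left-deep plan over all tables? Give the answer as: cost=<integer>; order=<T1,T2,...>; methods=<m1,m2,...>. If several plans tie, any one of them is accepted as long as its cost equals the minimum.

cost=14800; order=A,B,C,D; methods=hash,hash,hash

Selinger DP (subsets sized 1..n):
  {B}: scan cost=50, card=50
  {C}: scan cost=20, card=20
  {A}: scan cost=400, card=400
  {D}: scan cost=200, card=200
  {BC}: card=200; try (C,hash)→300, (B,merge)→490, (C,merge)→520, (B,hash)→640, (B,nl)→1020, (C,nl)→1050; best=300 via (C,hash)
  {AB}: card=2000; try (B,hash)→1400, (A,merge)→4400, (B,merge)→4750, (A,hash)→7300, (A,nl)→20050, (B,nl)→20400; best=1400 via (B,hash)
  {BD}: card=5000; try (B,hash)→1000, (D,merge)→2200, (B,merge)→2350, (D,hash)→3300, (D,nl)→10050, (B,nl)→10200; best=1000 via (B,hash)
  {ABC}: card=8000; try (C,hash)→3600, (A,merge)→6100, (A,hash)→7700, (C,merge)→25520, (C,nl)→41400, (A,nl)→80300; best=3600 via (C,hash)
  {BCD}: card=20000; try (D,hash)→3700, (D,merge)→3900, (C,hash)→6200, (D,nl)→40300, (C,merge)→71120, (C,nl)→101000; best=3700 via (D,hash)
  {ABD}: card=200000; try (D,hash)→6600, (A,hash)→13200, (D,merge)→27200, (A,merge)→75000, (D,nl)→401400, (A,nl)→2001000; best=6600 via (D,hash)
  {ABCD}: card=800000; try (D,hash)→14800, (A,hash)→30900, (D,merge)→117400, (C,hash)→206800, (A,merge)→327700, (D,nl)→1603600 …(+3); best=14800 via (D,hash)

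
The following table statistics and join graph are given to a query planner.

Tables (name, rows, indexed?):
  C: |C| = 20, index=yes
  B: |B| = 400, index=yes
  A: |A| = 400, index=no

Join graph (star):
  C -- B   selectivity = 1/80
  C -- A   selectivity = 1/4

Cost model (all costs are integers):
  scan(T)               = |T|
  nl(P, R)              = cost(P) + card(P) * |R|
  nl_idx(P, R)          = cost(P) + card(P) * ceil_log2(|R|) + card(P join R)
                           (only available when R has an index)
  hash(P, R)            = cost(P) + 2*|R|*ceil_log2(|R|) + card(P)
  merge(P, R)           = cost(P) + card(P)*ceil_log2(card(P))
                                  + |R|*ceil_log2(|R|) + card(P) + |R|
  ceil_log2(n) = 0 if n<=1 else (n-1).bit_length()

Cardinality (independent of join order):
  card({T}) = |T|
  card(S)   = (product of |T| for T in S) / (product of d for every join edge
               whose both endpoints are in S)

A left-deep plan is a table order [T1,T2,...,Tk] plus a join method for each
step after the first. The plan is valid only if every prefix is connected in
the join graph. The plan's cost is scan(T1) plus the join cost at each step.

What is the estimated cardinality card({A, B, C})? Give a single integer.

10000

Tables in S: A(400), B(400), C(20)
Edges inside S: C-B(d=80), C-A(d=4)
numerator = 400 * 400 * 20 = 3200000
denominator = 80 * 4 = 320
card(S) = 3200000 / 320 = 10000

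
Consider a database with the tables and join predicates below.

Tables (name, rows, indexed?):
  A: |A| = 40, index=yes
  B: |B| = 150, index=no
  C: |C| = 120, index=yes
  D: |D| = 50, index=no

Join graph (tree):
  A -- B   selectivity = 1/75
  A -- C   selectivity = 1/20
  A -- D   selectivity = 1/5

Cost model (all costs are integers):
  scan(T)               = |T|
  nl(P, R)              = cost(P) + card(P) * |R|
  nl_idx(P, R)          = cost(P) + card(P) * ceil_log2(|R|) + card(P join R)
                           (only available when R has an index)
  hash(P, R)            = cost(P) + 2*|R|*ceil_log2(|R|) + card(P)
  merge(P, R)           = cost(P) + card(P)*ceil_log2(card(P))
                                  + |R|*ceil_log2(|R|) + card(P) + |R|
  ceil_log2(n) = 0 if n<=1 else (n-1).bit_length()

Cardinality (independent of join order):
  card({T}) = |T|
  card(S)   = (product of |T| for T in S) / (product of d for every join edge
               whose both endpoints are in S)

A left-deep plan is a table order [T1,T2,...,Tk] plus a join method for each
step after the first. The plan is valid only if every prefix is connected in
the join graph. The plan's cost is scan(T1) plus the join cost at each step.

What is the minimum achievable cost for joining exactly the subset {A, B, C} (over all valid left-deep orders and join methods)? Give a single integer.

1820

Selinger DP over subsets of {A,B,C}:
  {A}: scan cost=40, card=40
  {B}: scan cost=150, card=150
  {C}: scan cost=120, card=120
  {AB}: card=80; try (A,hash)→780, (A,nl_idx)→1130, (B,merge)→1670, (A,merge)→1780, (B,hash)→2480, (B,nl)→6040 …(+1); best=780 via (A,hash)
  {AC}: card=240; try (C,nl_idx)→560, (A,hash)→720, (A,nl_idx)→1080, (C,merge)→1280, (A,merge)→1360, (C,hash)→1760 …(+2); best=560 via (C,nl_idx)
  {ABC}: card=480; try (C,nl_idx)→1820, (C,merge)→2380, (C,hash)→2540, (B,hash)→3200, (B,merge)→4070, (C,nl)→10380 …(+1); best=1820 via (C,nl_idx)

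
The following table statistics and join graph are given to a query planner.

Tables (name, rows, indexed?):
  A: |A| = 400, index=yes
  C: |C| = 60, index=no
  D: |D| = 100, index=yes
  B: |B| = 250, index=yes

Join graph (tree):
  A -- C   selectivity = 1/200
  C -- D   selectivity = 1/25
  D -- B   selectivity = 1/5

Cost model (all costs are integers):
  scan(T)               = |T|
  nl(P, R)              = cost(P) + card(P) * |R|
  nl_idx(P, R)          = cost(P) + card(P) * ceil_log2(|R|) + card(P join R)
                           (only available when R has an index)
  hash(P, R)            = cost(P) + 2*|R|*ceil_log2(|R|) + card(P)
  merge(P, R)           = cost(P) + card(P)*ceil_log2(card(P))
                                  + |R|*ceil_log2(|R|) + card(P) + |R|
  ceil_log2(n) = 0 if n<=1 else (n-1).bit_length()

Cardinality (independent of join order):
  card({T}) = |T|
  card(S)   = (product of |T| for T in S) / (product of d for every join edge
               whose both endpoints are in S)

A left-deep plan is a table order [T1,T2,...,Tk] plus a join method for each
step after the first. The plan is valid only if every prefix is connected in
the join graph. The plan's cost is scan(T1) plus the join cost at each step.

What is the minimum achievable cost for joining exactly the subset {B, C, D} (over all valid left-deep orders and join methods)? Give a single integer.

4960

Selinger DP over subsets of {B,C,D}:
  {C}: scan cost=60, card=60
  {D}: scan cost=100, card=100
  {B}: scan cost=250, card=250
  {CD}: card=240; try (D,nl_idx)→720, (C,hash)→920, (D,merge)→1280, (C,merge)→1320, (D,hash)→1520, (D,nl)→6060 …(+1); best=720 via (D,nl_idx)
  {BD}: card=5000; try (D,hash)→1900, (B,merge)→3150, (D,merge)→3300, (B,hash)→4200, (B,nl_idx)→5900, (D,nl_idx)→7000 …(+2); best=1900 via (D,hash)
  {BCD}: card=12000; try (B,hash)→4960, (B,merge)→5130, (C,hash)→7620, (B,nl_idx)→14640, (B,nl)→60720, (C,merge)→72320 …(+1); best=4960 via (B,hash)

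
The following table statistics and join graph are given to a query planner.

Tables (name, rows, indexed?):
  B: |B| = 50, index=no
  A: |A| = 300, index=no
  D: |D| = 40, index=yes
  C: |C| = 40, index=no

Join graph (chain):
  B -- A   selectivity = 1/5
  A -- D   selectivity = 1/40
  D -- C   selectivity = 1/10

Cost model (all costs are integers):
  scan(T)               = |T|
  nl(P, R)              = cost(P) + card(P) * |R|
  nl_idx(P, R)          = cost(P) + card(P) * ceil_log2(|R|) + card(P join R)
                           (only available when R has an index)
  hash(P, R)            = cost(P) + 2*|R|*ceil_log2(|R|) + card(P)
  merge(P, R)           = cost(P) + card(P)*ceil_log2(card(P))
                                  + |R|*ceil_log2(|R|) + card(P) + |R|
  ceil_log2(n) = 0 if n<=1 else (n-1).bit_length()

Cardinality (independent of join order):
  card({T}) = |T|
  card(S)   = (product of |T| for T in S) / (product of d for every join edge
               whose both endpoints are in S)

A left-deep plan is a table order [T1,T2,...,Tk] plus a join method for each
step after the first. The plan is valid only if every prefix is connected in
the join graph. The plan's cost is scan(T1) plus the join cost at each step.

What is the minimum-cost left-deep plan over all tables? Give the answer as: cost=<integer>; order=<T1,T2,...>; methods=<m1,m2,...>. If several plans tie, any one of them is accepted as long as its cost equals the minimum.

cost=3660; order=A,D,C,B; methods=hash,hash,hash

Selinger DP (subsets sized 1..n):
  {B}: scan cost=50, card=50
  {A}: scan cost=300, card=300
  {D}: scan cost=40, card=40
  {C}: scan cost=40, card=40
  {AB}: card=3000; try (B,hash)→1200, (A,merge)→3400, (B,merge)→3650, (A,hash)→5500, (A,nl)→15050, (B,nl)→15300; best=1200 via (B,hash)
  {AD}: card=300; try (D,hash)→1080, (D,nl_idx)→2400, (A,merge)→3320, (D,merge)→3580, (A,hash)→5480, (A,nl)→12040 …(+1); best=1080 via (D,hash)
  {CD}: card=160; try (D,nl_idx)→440, (D,hash)→560, (C,hash)→560, (D,merge)→600, (C,merge)→600, (D,nl)→1640 …(+1); best=440 via (D,nl_idx)
  {ABD}: card=3000; try (B,hash)→1980, (B,merge)→4430, (D,hash)→4680, (B,nl)→16080, (D,nl_idx)→22200, (D,merge)→40480 …(+1); best=1980 via (B,hash)
  {ACD}: card=1200; try (C,hash)→1860, (C,merge)→4360, (A,merge)→4880, (A,hash)→6000, (C,nl)→13080, (A,nl)→48440; best=1860 via (C,hash)
  {ABCD}: card=12000; try (B,hash)→3660, (C,hash)→5460, (B,merge)→16610, (C,merge)→41260, (B,nl)→61860, (C,nl)→121980; best=3660 via (B,hash)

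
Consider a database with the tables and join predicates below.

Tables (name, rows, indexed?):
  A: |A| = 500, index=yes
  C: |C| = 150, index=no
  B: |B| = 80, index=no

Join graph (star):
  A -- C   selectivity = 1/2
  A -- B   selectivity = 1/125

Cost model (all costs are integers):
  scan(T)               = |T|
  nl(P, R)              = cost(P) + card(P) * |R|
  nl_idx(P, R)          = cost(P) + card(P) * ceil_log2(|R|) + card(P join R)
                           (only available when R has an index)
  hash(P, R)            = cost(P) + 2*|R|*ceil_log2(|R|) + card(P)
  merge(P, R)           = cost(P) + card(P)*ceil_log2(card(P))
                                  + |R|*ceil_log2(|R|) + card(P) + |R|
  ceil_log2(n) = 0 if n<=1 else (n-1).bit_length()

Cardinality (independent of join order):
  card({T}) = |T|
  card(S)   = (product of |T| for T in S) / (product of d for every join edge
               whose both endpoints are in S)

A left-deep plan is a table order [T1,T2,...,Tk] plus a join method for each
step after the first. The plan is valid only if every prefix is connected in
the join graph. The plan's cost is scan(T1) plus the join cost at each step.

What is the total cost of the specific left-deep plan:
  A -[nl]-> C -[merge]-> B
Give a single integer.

713640

step 1: scan A: cost=500, card=500
step 2: join C via nl
    card(P join C) = 500*150/(2) = 37500
    cost = 500 + 500*150 = 75500
step 3: join B via merge
    card(P join B) = 37500*80/(125) = 24000
    cost = 75500 + 37500*16 + 80*7 + 37500 + 80 = 713640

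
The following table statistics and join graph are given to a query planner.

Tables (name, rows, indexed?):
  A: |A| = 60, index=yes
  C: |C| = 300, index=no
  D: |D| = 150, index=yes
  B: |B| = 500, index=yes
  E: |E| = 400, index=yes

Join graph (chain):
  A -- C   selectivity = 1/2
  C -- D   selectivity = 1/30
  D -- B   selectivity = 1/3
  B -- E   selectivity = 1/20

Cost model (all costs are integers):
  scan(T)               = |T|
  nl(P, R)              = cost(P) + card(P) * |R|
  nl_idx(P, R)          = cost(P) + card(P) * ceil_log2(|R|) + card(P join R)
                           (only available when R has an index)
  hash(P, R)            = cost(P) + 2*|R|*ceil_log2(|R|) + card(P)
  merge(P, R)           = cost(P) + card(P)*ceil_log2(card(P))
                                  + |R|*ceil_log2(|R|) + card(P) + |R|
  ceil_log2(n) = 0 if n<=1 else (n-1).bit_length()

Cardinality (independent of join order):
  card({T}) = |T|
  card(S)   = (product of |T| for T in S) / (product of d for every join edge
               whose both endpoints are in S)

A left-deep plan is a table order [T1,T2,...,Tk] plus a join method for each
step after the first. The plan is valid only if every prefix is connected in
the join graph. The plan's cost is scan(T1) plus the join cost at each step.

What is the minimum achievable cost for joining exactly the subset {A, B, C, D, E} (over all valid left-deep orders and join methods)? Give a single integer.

5271420

Selinger DP over subsets of {A,B,C,D,E}:
  {A}: scan cost=60, card=60
  {C}: scan cost=300, card=300
  {D}: scan cost=150, card=150
  {B}: scan cost=500, card=500
  {E}: scan cost=400, card=400
  {AC}: card=9000; try (A,hash)→1320, (C,merge)→3480, (A,merge)→3720, (C,hash)→5520, (A,nl_idx)→11100, (C,nl)→18060 …(+1); best=1320 via (A,hash)
  {CD}: card=1500; try (D,hash)→3000, (D,nl_idx)→4200, (C,merge)→4500, (D,merge)→4650, (C,hash)→5700, (C,nl)→45150 …(+1); best=3000 via (D,hash)
  {BD}: card=25000; try (D,hash)→3400, (B,merge)→6500, (D,merge)→6850, (B,hash)→9300, (B,nl_idx)→26500, (D,nl_idx)→29500 …(+2); best=3400 via (D,hash)
  {BE}: card=10000; try (E,hash)→8200, (B,merge)→9400, (E,merge)→9500, (B,hash)→9800, (B,nl_idx)→14000, (E,nl_idx)→15000 …(+2); best=8200 via (E,hash)
  {ACD}: card=45000; try (A,hash)→5220, (D,hash)→12720, (A,merge)→21420, (A,nl_idx)→57000, (A,nl)→93000, (D,nl_idx)→118320 …(+2); best=5220 via (A,hash)
  {BCD}: card=250000; try (B,hash)→13500, (B,merge)→26000, (C,hash)→33800, (B,nl_idx)→266500, (C,merge)→406400, (B,nl)→753000 …(+1); best=13500 via (B,hash)
  {BDE}: card=500000; try (D,hash)→20600, (E,hash)→35600, (D,merge)→159550, (E,merge)→407400, (D,nl_idx)→588200, (E,nl_idx)→728400 …(+2); best=20600 via (D,hash)
  {ABCD}: card=7500000; try (B,hash)→59220, (A,hash)→264220, (B,merge)→775220, (A,merge)→4763920, (B,nl_idx)→7910220, (A,nl_idx)→9013500 …(+2); best=59220 via (B,hash)
  {BCDE}: card=5000000; try (E,hash)→270700, (C,hash)→526000, (E,merge)→4767500, (E,nl_idx)→7263500, (C,merge)→10023600, (E,nl)→100013500 …(+1); best=270700 via (E,hash)
  {ABCDE}: card=150000000; try (A,hash)→5271420, (E,hash)→7566420, (A,merge)→120271120, (E,merge)→180063220, (A,nl_idx)→180270700, (E,nl_idx)→217559220 …(+2); best=5271420 via (A,hash)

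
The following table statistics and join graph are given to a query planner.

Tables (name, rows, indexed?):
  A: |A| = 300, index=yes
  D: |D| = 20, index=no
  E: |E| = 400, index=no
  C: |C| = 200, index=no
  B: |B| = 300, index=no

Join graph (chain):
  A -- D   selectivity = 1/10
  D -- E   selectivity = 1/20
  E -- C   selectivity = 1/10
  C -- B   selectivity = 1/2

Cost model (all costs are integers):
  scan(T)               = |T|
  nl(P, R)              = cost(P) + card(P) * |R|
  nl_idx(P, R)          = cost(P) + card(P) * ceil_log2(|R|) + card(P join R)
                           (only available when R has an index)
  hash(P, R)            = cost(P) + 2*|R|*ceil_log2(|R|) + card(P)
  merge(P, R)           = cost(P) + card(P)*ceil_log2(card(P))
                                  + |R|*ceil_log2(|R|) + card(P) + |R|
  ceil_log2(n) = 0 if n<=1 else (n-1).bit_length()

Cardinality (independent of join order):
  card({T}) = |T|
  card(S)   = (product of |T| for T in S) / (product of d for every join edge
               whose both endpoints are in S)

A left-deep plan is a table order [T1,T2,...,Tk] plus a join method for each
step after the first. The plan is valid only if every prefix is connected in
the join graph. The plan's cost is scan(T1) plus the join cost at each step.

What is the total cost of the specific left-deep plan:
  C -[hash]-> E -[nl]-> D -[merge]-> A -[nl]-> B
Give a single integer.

step 1: scan C: cost=200, card=200
step 2: join E via hash
    card(P join E) = 200*400/(10) = 8000
    cost = 200 + 2*400*9 + 200 = 7600
step 3: join D via nl
    card(P join D) = 8000*20/(20) = 8000
    cost = 7600 + 8000*20 = 167600
step 4: join A via merge
    card(P join A) = 8000*300/(10) = 240000
    cost = 167600 + 8000*13 + 300*9 + 8000 + 300 = 282600
step 5: join B via nl
    card(P join B) = 240000*300/(2) = 36000000
    cost = 282600 + 240000*300 = 72282600

72282600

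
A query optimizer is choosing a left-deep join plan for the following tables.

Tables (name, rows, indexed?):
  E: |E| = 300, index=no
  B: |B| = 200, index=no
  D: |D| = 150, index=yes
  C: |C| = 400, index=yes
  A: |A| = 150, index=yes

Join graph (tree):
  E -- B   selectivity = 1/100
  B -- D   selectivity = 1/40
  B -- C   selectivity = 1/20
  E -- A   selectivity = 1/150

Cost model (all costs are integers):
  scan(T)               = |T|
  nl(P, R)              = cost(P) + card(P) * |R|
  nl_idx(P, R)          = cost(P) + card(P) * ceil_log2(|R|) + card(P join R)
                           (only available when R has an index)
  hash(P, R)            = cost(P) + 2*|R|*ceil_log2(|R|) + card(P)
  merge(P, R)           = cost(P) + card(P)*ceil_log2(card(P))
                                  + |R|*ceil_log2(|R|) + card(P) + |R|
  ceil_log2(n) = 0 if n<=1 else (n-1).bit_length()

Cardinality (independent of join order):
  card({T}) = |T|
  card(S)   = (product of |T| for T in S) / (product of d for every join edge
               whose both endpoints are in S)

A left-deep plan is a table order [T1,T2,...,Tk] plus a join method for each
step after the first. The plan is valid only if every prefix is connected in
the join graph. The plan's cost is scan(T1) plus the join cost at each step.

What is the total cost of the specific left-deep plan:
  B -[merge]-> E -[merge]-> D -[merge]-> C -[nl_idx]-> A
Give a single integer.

451200

step 1: scan B: cost=200, card=200
step 2: join E via merge
    card(P join E) = 200*300/(100) = 600
    cost = 200 + 200*8 + 300*9 + 200 + 300 = 5000
step 3: join D via merge
    card(P join D) = 600*150/(40) = 2250
    cost = 5000 + 600*10 + 150*8 + 600 + 150 = 12950
step 4: join C via merge
    card(P join C) = 2250*400/(20) = 45000
    cost = 12950 + 2250*12 + 400*9 + 2250 + 400 = 46200
step 5: join A via nl_idx
    card(P join A) = 45000*150/(150) = 45000
    cost = 46200 + 45000*8 + 45000 = 451200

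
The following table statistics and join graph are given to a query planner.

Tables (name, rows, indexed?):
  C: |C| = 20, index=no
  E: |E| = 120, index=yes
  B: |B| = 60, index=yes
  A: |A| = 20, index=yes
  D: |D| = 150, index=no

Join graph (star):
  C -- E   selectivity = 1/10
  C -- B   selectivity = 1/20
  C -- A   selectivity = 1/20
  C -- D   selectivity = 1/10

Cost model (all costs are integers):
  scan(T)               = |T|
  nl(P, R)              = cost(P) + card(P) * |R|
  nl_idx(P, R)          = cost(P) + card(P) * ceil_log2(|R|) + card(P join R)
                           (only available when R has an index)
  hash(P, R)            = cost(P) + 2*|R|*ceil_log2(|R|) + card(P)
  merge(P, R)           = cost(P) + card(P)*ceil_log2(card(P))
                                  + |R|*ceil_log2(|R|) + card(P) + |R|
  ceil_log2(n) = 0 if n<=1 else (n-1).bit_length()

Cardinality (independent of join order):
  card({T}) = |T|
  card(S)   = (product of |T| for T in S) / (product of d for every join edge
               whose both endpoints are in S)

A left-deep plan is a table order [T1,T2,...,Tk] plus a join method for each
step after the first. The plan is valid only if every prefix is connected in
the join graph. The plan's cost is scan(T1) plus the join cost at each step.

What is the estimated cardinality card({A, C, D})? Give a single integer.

Tables in S: A(20), C(20), D(150)
Edges inside S: C-A(d=20), C-D(d=10)
numerator = 20 * 20 * 150 = 60000
denominator = 20 * 10 = 200
card(S) = 60000 / 200 = 300

300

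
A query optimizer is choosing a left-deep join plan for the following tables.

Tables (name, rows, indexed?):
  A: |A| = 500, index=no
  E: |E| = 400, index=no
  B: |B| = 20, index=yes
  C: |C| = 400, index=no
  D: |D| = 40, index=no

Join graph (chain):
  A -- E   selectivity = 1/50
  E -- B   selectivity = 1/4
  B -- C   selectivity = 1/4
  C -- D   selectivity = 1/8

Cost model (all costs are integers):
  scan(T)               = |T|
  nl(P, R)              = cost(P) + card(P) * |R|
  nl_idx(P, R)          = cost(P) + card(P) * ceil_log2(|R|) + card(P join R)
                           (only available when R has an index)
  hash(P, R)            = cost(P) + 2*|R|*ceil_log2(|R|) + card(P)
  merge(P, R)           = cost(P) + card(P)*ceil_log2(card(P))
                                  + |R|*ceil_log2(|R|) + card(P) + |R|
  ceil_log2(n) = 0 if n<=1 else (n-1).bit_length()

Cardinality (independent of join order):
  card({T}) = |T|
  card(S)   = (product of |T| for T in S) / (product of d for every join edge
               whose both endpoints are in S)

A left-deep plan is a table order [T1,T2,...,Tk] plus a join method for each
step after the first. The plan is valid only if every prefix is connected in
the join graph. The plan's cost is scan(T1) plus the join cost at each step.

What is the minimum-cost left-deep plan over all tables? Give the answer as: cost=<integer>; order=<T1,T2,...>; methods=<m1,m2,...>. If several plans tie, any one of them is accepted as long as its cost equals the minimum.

cost=1029680; order=C,B,D,E,A; methods=hash,hash,hash,hash

Selinger DP (subsets sized 1..n):
  {A}: scan cost=500, card=500
  {E}: scan cost=400, card=400
  {B}: scan cost=20, card=20
  {C}: scan cost=400, card=400
  {D}: scan cost=40, card=40
  {AE}: card=4000; try (E,hash)→8200, (A,merge)→9400, (E,merge)→9500, (A,hash)→9800, (A,nl)→200400, (E,nl)→200500; best=8200 via (E,hash)
  {BE}: card=2000; try (B,hash)→1000, (E,merge)→4140, (B,nl_idx)→4400, (B,merge)→4520, (E,hash)→7240, (E,nl)→8020 …(+1); best=1000 via (B,hash)
  {BC}: card=2000; try (B,hash)→1000, (C,merge)→4140, (B,nl_idx)→4400, (B,merge)→4520, (C,hash)→7240, (C,nl)→8020 …(+1); best=1000 via (B,hash)
  {CD}: card=2000; try (D,hash)→1280, (C,merge)→4320, (D,merge)→4680, (C,hash)→7280, (C,nl)→16040, (D,nl)→16400; best=1280 via (D,hash)
  {ABE}: card=20000; try (A,hash)→12000, (B,hash)→12400, (A,merge)→30000, (B,nl_idx)→48200, (B,merge)→60320, (B,nl)→88200 …(+1); best=12000 via (A,hash)
  {BCE}: card=200000; try (E,hash)→10200, (C,hash)→10200, (E,merge)→29000, (C,merge)→29000, (E,nl)→801000, (C,nl)→801000; best=10200 via (E,hash)
  {BCD}: card=10000; try (D,hash)→3480, (B,hash)→3480, (B,nl_idx)→21280, (D,merge)→25280, (B,merge)→25400, (B,nl)→41280 …(+1); best=3480 via (D,hash)
  {ABCE}: card=2000000; try (C,hash)→39200, (A,hash)→219200, (C,merge)→336000, (A,merge)→3815200, (C,nl)→8012000, (A,nl)→100010200; best=39200 via (C,hash)
  {BCDE}: card=1000000; try (E,hash)→20680, (E,merge)→157480, (D,hash)→210680, (D,merge)→3810480, (E,nl)→4003480, (D,nl)→8010200; best=20680 via (E,hash)
  {ABCDE}: card=10000000; try (A,hash)→1029680, (D,hash)→2039680, (A,merge)→21025680, (D,merge)→44039480, (D,nl)→80039200, (A,nl)→500020680; best=1029680 via (A,hash)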